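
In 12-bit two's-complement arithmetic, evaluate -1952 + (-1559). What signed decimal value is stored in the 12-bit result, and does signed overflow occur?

585; overflow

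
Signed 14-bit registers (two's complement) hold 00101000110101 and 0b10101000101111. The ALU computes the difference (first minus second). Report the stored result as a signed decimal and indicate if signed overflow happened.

00101000110101 = 2613 (signed)
0b10101000101111 → 10101000101111 = -5585 (signed)
Subtract via negate-and-add: invert 10101000101111 + 1 = 01010111010001 (i.e. 5585).
  00101000110101
+ 01010111010001
= 10000000000110
Result 10000000000110: MSB = 1 → 8198 − 16384 = -8186.
Both addends (after negating the subtrahend) are non-negative but the stored result is negative: signed overflow. The true value 2613 − (-5585) = 8198 lies outside [-8192, 8191].

-8186; overflow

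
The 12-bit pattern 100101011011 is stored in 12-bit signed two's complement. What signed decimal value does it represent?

-1701

MSB is 1, so the value is negative.
Invert: 011010100100. Add 1: 011010100101 = 1701. So the value is −1701.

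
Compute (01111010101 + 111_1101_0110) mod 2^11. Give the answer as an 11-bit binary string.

  01111010101
+ 11111010110
= 01110101011  (discard carry-out 1)

01110101011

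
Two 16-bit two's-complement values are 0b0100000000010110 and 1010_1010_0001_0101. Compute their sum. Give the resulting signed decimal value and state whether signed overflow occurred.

0b0100000000010110 → 0100000000010110 = 16406 (signed)
1010_1010_0001_0101 → 1010101000010101 = -21995 (signed)
  0100000000010110
+ 1010101000010101
= 1110101000101011
Result 1110101000101011: MSB = 1 → 59947 − 65536 = -5589.
Addends have opposite signs, so signed overflow cannot occur.

-5589; no overflow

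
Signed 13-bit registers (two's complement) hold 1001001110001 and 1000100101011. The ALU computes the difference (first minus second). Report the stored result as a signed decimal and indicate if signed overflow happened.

326; no overflow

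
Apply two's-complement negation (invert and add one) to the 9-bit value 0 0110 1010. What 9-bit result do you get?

110010110

Invert: 110010101. Add 1: 110010110.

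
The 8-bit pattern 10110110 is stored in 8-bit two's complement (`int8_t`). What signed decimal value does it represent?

-74

MSB is 1, so the value is negative.
Unsigned reading: 182. Subtract 2^8 = 256: 182 − 256 = -74.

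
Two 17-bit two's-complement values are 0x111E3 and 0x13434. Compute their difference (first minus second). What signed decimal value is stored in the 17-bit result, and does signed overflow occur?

-8785; no overflow

0x111E3 = 10001000111100011 = -60957 (signed)
0x13434 = 10011010000110100 = -52172 (signed)
Subtract via negate-and-add: invert 10011010000110100 + 1 = 01100101111001100 (i.e. 52172).
  10001000111100011
+ 01100101111001100
= 11101110110101111
Result 11101110110101111: MSB = 1 → 122287 − 131072 = -8785.
Addends (after negating the subtrahend) have opposite signs, so signed overflow cannot occur.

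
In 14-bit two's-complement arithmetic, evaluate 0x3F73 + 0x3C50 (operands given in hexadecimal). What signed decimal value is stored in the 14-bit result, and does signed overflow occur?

0x3F73 = 11111101110011 = -141 (signed)
0x3C50 = 11110001010000 = -944 (signed)
  11111101110011
+ 11110001010000
= 11101111000011  (discard carry-out 1)
Result 11101111000011: MSB = 1 → 15299 − 16384 = -1085.
Both addends are negative and so is the stored result: no signed overflow.

-1085; no overflow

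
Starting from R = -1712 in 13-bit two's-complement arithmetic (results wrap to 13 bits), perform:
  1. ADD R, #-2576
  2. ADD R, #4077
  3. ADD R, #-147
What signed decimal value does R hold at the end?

-358

Start: R = -1712 = 1100101010000.
R = -1712 + (-2576) = -4288; wraps to 3904 = 0111101000000
R = 3904 + 4077 = 7981; wraps to -211 = 1111100101101
R = -211 + (-147) = -358 = 1111010011010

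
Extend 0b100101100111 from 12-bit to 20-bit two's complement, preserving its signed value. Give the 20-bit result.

MSB of 100101100111 is 1; replicate it into the new high bits.
11111111|100101100111 → 11111111100101100111 (still -1689).

11111111100101100111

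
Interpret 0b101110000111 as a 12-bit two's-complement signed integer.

MSB is 1, so the value is negative.
Invert: 010001111000. Add 1: 010001111001 = 1145. So the value is −1145.

-1145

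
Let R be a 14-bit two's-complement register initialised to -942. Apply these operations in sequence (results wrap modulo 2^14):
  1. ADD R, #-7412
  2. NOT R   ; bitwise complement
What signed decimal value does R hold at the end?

-8031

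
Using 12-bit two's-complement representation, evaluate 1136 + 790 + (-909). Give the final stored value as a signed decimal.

1017

1136 + 790 = 1926 (011110000110)
1926 + (-909) = 1017 (001111111001)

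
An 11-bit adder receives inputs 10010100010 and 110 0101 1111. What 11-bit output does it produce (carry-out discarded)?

  10010100010
+ 11001011111
= 01100000001  (discard carry-out 1)

01100000001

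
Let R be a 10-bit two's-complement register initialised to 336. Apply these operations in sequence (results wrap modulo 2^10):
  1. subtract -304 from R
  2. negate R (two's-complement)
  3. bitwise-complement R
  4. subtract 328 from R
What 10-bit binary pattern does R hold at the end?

Start: R = 336 = 0101010000.
R = 336 − (-304) = 640; wraps to -384 = 1010000000
R = −(-384) = 384 = 0110000000
R = NOT 0110000000 = 1001111111 = -385
R = -385 − 328 = -713; wraps to 311 = 0100110111

0100110111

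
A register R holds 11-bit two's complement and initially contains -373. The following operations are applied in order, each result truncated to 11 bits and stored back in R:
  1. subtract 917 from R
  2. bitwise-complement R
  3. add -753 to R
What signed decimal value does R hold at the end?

536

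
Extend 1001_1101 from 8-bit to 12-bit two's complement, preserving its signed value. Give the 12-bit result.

MSB of 10011101 is 1; replicate it into the new high bits.
1111|10011101 → 111110011101 (still -99).

111110011101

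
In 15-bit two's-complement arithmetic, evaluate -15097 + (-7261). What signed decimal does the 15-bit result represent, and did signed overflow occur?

-15097 → 100010100000111
-7261 → 110001110100011
  100010100000111
+ 110001110100011
= 010100010101010  (discard carry-out 1)
Result 010100010101010: MSB = 0 → value 10410.
Both addends are negative but the stored result is non-negative: signed overflow. The true value -15097 + (-7261) = -22358 lies outside [-16384, 16383].

10410; overflow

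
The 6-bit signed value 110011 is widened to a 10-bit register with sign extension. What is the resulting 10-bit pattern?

MSB of 110011 is 1; replicate it into the new high bits.
1111|110011 → 1111110011 (still -13).

1111110011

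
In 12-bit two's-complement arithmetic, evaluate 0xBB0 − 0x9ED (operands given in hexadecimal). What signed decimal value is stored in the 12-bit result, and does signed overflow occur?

0xBB0 = 101110110000 = -1104 (signed)
0x9ED = 100111101101 = -1555 (signed)
Subtract via negate-and-add: invert 100111101101 + 1 = 011000010011 (i.e. 1555).
  101110110000
+ 011000010011
= 000111000011  (discard carry-out 1)
Result 000111000011: MSB = 0 → value 451.
Addends (after negating the subtrahend) have opposite signs, so signed overflow cannot occur.

451; no overflow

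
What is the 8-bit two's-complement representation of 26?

00011010

26 is non-negative, so write it directly in 8 bits: 00011010.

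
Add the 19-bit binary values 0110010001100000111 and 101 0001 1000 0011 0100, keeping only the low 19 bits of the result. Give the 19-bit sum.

  0110010001100000111
+ 1010001100000110100
= 0000011101100111011  (discard carry-out 1)

0000011101100111011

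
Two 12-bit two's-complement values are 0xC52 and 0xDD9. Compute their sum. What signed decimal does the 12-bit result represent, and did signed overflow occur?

0xC52 = 110001010010 = -942 (signed)
0xDD9 = 110111011001 = -551 (signed)
  110001010010
+ 110111011001
= 101000101011  (discard carry-out 1)
Result 101000101011: MSB = 1 → 2603 − 4096 = -1493.
Both addends are negative and so is the stored result: no signed overflow.

-1493; no overflow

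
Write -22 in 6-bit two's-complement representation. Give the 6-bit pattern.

101010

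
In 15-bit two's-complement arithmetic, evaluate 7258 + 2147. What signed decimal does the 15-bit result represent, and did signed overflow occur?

9405; no overflow

7258 → 001110001011010
2147 → 000100001100011
  001110001011010
+ 000100001100011
= 010010010111101
Result 010010010111101: MSB = 0 → value 9405.
Both addends are non-negative and so is the stored result: no signed overflow.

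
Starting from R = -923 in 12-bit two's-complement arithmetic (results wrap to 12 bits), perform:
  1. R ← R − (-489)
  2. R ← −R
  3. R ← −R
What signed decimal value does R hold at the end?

Start: R = -923 = 110001100101.
R = -923 − (-489) = -434 = 111001001110
R = −(-434) = 434 = 000110110010
R = −(434) = -434 = 111001001110

-434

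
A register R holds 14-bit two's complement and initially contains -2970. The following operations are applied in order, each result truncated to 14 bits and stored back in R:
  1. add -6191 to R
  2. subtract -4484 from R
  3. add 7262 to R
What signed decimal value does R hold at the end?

2585

Start: R = -2970 = 11010001100110.
R = -2970 + (-6191) = -9161; wraps to 7223 = 01110000110111
R = 7223 − (-4484) = 11707; wraps to -4677 = 10110110111011
R = -4677 + 7262 = 2585 = 00101000011001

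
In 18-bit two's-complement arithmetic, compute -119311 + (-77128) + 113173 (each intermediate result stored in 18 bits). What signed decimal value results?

-83266

-119311 + (-77128) = -196439 → wraps to 65705 (010000000010101001)
65705 + 113173 = 178878 → wraps to -83266 (101011101010111110)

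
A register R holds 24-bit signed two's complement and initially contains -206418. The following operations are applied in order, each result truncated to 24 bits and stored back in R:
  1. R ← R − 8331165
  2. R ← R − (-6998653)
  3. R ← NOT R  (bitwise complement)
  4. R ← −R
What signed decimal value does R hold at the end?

Start: R = -206418 = 111111001101100110101110.
R = -206418 − 8331165 = -8537583; wraps to 8239633 = 011111011011101000010001
R = 8239633 − (-6998653) = 15238286; wraps to -1538930 = 111010001000010010001110
R = NOT 111010001000010010001110 = 000101110111101101110001 = 1538929
R = −(1538929) = -1538929 = 111010001000010010001111

-1538929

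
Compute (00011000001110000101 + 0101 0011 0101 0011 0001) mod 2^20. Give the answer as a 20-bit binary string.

01101011100010110110

  00011000001110000101
+ 01010011010100110001
= 01101011100010110110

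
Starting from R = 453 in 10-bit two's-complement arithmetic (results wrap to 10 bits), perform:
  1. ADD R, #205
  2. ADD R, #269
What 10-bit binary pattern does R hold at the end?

1110011111

Start: R = 453 = 0111000101.
R = 453 + 205 = 658; wraps to -366 = 1010010010
R = -366 + 269 = -97 = 1110011111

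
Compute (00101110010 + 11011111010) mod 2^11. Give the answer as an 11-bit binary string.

  00101110010
+ 11011111010
= 00001101100  (discard carry-out 1)

00001101100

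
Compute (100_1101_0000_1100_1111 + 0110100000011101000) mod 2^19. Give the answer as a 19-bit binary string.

0000001000110110111

  1001101000011001111
+ 0110100000011101000
= 0000001000110110111  (discard carry-out 1)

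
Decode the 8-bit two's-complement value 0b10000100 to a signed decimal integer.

-124

MSB is 1, so the value is negative.
Invert: 01111011. Add 1: 01111100 = 124. So the value is −124.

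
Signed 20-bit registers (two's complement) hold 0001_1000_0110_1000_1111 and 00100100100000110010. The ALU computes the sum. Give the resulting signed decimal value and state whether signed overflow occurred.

249537; no overflow

0001_1000_0110_1000_1111 → 00011000011010001111 = 99983 (signed)
00100100100000110010 = 149554 (signed)
  00011000011010001111
+ 00100100100000110010
= 00111100111011000001
Result 00111100111011000001: MSB = 0 → value 249537.
Both addends are non-negative and so is the stored result: no signed overflow.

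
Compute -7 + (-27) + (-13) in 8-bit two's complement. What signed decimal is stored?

-47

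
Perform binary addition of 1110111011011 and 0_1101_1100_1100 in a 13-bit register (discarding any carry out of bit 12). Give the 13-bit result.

0101110100111

  1110111011011
+ 0110111001100
= 0101110100111  (discard carry-out 1)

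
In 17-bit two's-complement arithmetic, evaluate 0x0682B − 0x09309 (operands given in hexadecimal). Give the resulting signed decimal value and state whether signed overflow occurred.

0x0682B = 00110100000101011 = 26667 (signed)
0x09309 = 01001001100001001 = 37641 (signed)
Subtract via negate-and-add: invert 01001001100001001 + 1 = 10110110011110111 (i.e. -37641).
  00110100000101011
+ 10110110011110111
= 11101010100100010
Result 11101010100100010: MSB = 1 → 120098 − 131072 = -10974.
Addends (after negating the subtrahend) have opposite signs, so signed overflow cannot occur.

-10974; no overflow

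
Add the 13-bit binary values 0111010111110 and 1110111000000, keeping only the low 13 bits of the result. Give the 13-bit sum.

  0111010111110
+ 1110111000000
= 0110001111110  (discard carry-out 1)

0110001111110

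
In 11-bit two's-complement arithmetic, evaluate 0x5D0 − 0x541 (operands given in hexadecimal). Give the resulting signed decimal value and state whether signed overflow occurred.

0x5D0 = 10111010000 = -560 (signed)
0x541 = 10101000001 = -703 (signed)
Subtract via negate-and-add: invert 10101000001 + 1 = 01010111111 (i.e. 703).
  10111010000
+ 01010111111
= 00010001111  (discard carry-out 1)
Result 00010001111: MSB = 0 → value 143.
Addends (after negating the subtrahend) have opposite signs, so signed overflow cannot occur.

143; no overflow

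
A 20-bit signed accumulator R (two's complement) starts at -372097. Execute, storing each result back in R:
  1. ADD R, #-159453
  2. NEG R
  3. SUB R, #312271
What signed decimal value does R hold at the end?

219279

Start: R = -372097 = 10100101001001111111.
R = -372097 + (-159453) = -531550; wraps to 517026 = 01111110001110100010
R = −(517026) = -517026 = 10000001110001011110
R = -517026 − 312271 = -829297; wraps to 219279 = 00110101100010001111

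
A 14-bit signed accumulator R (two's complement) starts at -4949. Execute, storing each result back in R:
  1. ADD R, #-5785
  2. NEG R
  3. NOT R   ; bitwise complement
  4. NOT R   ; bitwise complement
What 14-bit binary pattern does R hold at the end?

Start: R = -4949 = 10110010101011.
R = -4949 + (-5785) = -10734; wraps to 5650 = 01011000010010
R = −(5650) = -5650 = 10100111101110
R = NOT 10100111101110 = 01011000010001 = 5649
R = NOT 01011000010001 = 10100111101110 = -5650

10100111101110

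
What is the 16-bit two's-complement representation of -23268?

1010010100011100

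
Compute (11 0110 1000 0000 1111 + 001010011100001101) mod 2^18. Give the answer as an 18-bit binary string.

000000111100011100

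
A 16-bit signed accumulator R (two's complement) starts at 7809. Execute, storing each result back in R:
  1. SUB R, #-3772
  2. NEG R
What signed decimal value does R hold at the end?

-11581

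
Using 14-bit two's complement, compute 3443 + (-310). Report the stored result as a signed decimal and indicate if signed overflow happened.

3133; no overflow

3443 → 00110101110011
-310 → 11111011001010
  00110101110011
+ 11111011001010
= 00110000111101  (discard carry-out 1)
Result 00110000111101: MSB = 0 → value 3133.
Addends have opposite signs, so signed overflow cannot occur.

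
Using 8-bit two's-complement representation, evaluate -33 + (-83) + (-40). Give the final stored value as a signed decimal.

-33 + (-83) = -116 (10001100)
-116 + (-40) = -156 → wraps to 100 (01100100)

100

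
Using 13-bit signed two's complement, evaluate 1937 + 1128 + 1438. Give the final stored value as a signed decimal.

-3689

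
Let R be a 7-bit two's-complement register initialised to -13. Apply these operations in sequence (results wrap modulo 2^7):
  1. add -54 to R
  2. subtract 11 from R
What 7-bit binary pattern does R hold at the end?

0110010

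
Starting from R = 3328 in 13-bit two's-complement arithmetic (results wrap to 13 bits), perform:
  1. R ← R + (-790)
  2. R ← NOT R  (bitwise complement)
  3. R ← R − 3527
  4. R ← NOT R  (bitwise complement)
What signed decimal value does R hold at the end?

-2127

Start: R = 3328 = 0110100000000.
R = 3328 + (-790) = 2538 = 0100111101010
R = NOT 0100111101010 = 1011000010101 = -2539
R = -2539 − 3527 = -6066; wraps to 2126 = 0100001001110
R = NOT 0100001001110 = 1011110110001 = -2127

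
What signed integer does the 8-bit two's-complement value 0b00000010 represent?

2

MSB is 0, so the value is non-negative: 00000010 = 2.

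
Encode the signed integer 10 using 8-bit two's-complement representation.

00001010

10 is non-negative, so write it directly in 8 bits: 00001010.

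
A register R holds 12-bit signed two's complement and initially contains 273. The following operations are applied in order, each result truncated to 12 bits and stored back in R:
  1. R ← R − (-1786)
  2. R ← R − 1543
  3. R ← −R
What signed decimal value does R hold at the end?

Start: R = 273 = 000100010001.
R = 273 − (-1786) = 2059; wraps to -2037 = 100000001011
R = -2037 − 1543 = -3580; wraps to 516 = 001000000100
R = −(516) = -516 = 110111111100

-516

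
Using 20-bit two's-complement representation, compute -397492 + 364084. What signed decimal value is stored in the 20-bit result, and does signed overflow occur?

-33408; no overflow

-397492 → 10011110111101001100
364084 → 01011000111000110100
  10011110111101001100
+ 01011000111000110100
= 11110111110110000000
Result 11110111110110000000: MSB = 1 → 1015168 − 1048576 = -33408.
Addends have opposite signs, so signed overflow cannot occur.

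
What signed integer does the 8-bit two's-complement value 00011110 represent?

30

MSB is 0, so the value is non-negative: 00011110 = 30.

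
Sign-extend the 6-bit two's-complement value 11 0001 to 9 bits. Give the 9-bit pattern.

111110001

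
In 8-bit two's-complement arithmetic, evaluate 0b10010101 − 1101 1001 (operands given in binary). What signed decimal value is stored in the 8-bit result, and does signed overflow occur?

-68; no overflow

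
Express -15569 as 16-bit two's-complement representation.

1100001100101111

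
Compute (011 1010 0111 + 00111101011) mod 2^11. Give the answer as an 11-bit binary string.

10110010010

  01110100111
+ 00111101011
= 10110010010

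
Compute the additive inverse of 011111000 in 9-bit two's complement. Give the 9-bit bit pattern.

100001000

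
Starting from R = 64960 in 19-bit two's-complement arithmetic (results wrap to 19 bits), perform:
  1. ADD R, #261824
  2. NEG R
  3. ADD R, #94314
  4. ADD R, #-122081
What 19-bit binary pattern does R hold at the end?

0101001011100001001

Start: R = 64960 = 0001111110111000000.
R = 64960 + 261824 = 326784; wraps to -197504 = 1001111110010000000
R = −(-197504) = 197504 = 0110000001110000000
R = 197504 + 94314 = 291818; wraps to -232470 = 1000111001111101010
R = -232470 + (-122081) = -354551; wraps to 169737 = 0101001011100001001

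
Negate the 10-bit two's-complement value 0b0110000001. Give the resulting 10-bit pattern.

1001111111

Invert: 1001111110. Add 1: 1001111111.
Check: 0110000001 = 385, 1001111111 = -385.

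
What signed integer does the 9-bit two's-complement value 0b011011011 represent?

219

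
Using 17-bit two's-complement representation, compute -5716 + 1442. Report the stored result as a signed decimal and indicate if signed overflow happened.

-5716 → 11110100110101100
1442 → 00000010110100010
  11110100110101100
+ 00000010110100010
= 11110111101001110
Result 11110111101001110: MSB = 1 → 126798 − 131072 = -4274.
Addends have opposite signs, so signed overflow cannot occur.

-4274; no overflow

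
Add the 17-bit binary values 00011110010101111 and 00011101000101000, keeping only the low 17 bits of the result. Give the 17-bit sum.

00111011011010111

  00011110010101111
+ 00011101000101000
= 00111011011010111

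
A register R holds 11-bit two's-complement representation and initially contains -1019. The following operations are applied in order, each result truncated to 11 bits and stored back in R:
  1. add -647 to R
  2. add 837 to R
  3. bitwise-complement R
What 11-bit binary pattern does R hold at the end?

01100111100

Start: R = -1019 = 10000000101.
R = -1019 + (-647) = -1666; wraps to 382 = 00101111110
R = 382 + 837 = 1219; wraps to -829 = 10011000011
R = NOT 10011000011 = 01100111100 = 828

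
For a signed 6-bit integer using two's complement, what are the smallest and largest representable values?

Minimum: −2^5 = -32.
Maximum: 2^5 − 1 = 31.

min = -32, max = 31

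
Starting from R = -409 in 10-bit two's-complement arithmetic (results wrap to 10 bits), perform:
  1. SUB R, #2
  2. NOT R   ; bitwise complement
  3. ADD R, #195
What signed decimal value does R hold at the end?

-419

Start: R = -409 = 1001100111.
R = -409 − 2 = -411 = 1001100101
R = NOT 1001100101 = 0110011010 = 410
R = 410 + 195 = 605; wraps to -419 = 1001011101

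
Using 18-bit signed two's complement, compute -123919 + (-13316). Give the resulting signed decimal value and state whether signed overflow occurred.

-123919 → 100001101111110001
-13316 → 111100101111111100
  100001101111110001
+ 111100101111111100
= 011110011111101101  (discard carry-out 1)
Result 011110011111101101: MSB = 0 → value 124909.
Both addends are negative but the stored result is non-negative: signed overflow. The true value -123919 + (-13316) = -137235 lies outside [-131072, 131071].

124909; overflow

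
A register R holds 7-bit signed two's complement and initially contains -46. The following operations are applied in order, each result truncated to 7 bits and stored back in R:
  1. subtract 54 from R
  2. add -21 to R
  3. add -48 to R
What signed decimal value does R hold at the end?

Start: R = -46 = 1010010.
R = -46 − 54 = -100; wraps to 28 = 0011100
R = 28 + (-21) = 7 = 0000111
R = 7 + (-48) = -41 = 1010111

-41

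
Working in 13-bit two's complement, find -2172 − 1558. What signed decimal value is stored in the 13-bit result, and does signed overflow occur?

-3730; no overflow

-2172 → 1011110000100
1558 → 0011000010110
Subtract via negate-and-add: invert 0011000010110 + 1 = 1100111101010 (i.e. -1558).
  1011110000100
+ 1100111101010
= 1000101101110  (discard carry-out 1)
Result 1000101101110: MSB = 1 → 4462 − 8192 = -3730.
Both addends (after negating the subtrahend) are negative and so is the stored result: no signed overflow.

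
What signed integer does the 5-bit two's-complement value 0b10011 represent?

-13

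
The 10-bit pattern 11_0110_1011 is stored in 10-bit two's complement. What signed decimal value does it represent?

-149

MSB is 1, so the value is negative.
Invert: 0010010100. Add 1: 0010010101 = 149. So the value is −149.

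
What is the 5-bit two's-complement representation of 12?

12 is non-negative, so write it directly in 5 bits: 01100.

01100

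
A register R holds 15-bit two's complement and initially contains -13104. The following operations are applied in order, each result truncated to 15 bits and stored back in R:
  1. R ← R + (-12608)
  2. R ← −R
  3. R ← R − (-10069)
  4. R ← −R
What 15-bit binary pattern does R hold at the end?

111010000111011

Start: R = -13104 = 100110011010000.
R = -13104 + (-12608) = -25712; wraps to 7056 = 001101110010000
R = −(7056) = -7056 = 110010001110000
R = -7056 − (-10069) = 3013 = 000101111000101
R = −(3013) = -3013 = 111010000111011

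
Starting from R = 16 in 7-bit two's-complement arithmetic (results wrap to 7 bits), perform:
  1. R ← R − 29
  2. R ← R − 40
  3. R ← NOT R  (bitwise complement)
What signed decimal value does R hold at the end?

52

Start: R = 16 = 0010000.
R = 16 − 29 = -13 = 1110011
R = -13 − 40 = -53 = 1001011
R = NOT 1001011 = 0110100 = 52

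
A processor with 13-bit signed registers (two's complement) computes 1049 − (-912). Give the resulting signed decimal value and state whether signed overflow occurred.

1961; no overflow

1049 → 0010000011001
-912 → 1110001110000
Subtract via negate-and-add: invert 1110001110000 + 1 = 0001110010000 (i.e. 912).
  0010000011001
+ 0001110010000
= 0011110101001
Result 0011110101001: MSB = 0 → value 1961.
Both addends (after negating the subtrahend) are non-negative and so is the stored result: no signed overflow.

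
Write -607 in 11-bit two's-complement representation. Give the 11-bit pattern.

10110100001

|-607| = 607 = 01001011111 in 11 bits.
Invert the bits: 10110100000. Add 1: 10110100001.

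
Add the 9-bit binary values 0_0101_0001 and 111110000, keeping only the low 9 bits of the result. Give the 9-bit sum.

001000001

  001010001
+ 111110000
= 001000001  (discard carry-out 1)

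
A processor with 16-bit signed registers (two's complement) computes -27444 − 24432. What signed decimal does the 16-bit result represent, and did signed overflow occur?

13660; overflow

-27444 → 1001010011001100
24432 → 0101111101110000
Subtract via negate-and-add: invert 0101111101110000 + 1 = 1010000010010000 (i.e. -24432).
  1001010011001100
+ 1010000010010000
= 0011010101011100  (discard carry-out 1)
Result 0011010101011100: MSB = 0 → value 13660.
Both addends (after negating the subtrahend) are negative but the stored result is non-negative: signed overflow. The true value -27444 − 24432 = -51876 lies outside [-32768, 32767].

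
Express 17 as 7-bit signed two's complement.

17 is non-negative, so write it directly in 7 bits: 0010001.

0010001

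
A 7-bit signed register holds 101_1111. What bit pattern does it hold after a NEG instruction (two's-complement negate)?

0100001

Invert: 0100000. Add 1: 0100001.
Check: 1011111 = -33, 0100001 = 33.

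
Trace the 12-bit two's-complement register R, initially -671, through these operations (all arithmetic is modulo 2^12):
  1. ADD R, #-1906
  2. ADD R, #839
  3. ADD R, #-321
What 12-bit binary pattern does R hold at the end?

Start: R = -671 = 110101100001.
R = -671 + (-1906) = -2577; wraps to 1519 = 010111101111
R = 1519 + 839 = 2358; wraps to -1738 = 100100110110
R = -1738 + (-321) = -2059; wraps to 2037 = 011111110101

011111110101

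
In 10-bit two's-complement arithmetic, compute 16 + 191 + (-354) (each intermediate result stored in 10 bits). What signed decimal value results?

16 + 191 = 207 (0011001111)
207 + (-354) = -147 (1101101101)

-147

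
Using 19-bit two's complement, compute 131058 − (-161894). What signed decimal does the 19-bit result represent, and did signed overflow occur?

-231336; overflow

131058 → 0011111111111110010
-161894 → 1011000011110011010
Subtract via negate-and-add: invert 1011000011110011010 + 1 = 0100111100001100110 (i.e. 161894).
  0011111111111110010
+ 0100111100001100110
= 1000111100001011000
Result 1000111100001011000: MSB = 1 → 292952 − 524288 = -231336.
Both addends (after negating the subtrahend) are non-negative but the stored result is negative: signed overflow. The true value 131058 − (-161894) = 292952 lies outside [-262144, 262143].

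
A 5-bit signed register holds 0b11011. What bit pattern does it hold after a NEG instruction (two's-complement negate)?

00101

Invert: 00100. Add 1: 00101.
Check: 11011 = -5, 00101 = 5.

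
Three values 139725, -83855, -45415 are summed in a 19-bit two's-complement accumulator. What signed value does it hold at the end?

139725 + (-83855) = 55870 (0001101101000111110)
55870 + (-45415) = 10455 (0000010100011010111)

10455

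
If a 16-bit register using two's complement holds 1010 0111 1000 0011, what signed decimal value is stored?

MSB is 1, so the value is negative.
Unsigned reading: 42883. Subtract 2^16 = 65536: 42883 − 65536 = -22653.

-22653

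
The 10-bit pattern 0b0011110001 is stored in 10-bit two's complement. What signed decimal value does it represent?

MSB is 0, so the value is non-negative: 0011110001 = 241.

241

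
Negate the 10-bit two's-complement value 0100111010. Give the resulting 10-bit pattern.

Invert: 1011000101. Add 1: 1011000110.

1011000110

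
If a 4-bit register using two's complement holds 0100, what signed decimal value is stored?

4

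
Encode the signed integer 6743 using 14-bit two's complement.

6743 is non-negative, so write it directly in 14 bits: 01101001010111.

01101001010111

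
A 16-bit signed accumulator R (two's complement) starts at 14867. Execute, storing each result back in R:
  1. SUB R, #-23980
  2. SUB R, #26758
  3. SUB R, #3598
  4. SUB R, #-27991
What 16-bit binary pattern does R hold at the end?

Start: R = 14867 = 0011101000010011.
R = 14867 − (-23980) = 38847; wraps to -26689 = 1001011110111111
R = -26689 − 26758 = -53447; wraps to 12089 = 0010111100111001
R = 12089 − 3598 = 8491 = 0010000100101011
R = 8491 − (-27991) = 36482; wraps to -29054 = 1000111010000010

1000111010000010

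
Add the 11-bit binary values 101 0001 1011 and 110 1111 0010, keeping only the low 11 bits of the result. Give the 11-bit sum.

  10100011011
+ 11011110010
= 10000001101  (discard carry-out 1)

10000001101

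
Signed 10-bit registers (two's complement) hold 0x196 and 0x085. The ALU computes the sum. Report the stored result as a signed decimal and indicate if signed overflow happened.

-485; overflow

0x196 = 0110010110 = 406 (signed)
0x085 = 0010000101 = 133 (signed)
  0110010110
+ 0010000101
= 1000011011
Result 1000011011: MSB = 1 → 539 − 1024 = -485.
Both addends are non-negative but the stored result is negative: signed overflow. The true value 406 + 133 = 539 lies outside [-512, 511].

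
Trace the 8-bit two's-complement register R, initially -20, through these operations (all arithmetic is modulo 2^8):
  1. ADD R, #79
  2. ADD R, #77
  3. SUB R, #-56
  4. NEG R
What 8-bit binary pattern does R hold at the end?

01000000

Start: R = -20 = 11101100.
R = -20 + 79 = 59 = 00111011
R = 59 + 77 = 136; wraps to -120 = 10001000
R = -120 − (-56) = -64 = 11000000
R = −(-64) = 64 = 01000000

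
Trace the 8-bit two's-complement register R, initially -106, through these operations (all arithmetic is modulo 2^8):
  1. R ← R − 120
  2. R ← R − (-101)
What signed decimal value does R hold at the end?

Start: R = -106 = 10010110.
R = -106 − 120 = -226; wraps to 30 = 00011110
R = 30 − (-101) = 131; wraps to -125 = 10000011

-125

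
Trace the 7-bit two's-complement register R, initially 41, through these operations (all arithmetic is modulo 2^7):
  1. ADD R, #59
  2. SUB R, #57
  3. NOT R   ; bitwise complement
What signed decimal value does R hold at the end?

-44

Start: R = 41 = 0101001.
R = 41 + 59 = 100; wraps to -28 = 1100100
R = -28 − 57 = -85; wraps to 43 = 0101011
R = NOT 0101011 = 1010100 = -44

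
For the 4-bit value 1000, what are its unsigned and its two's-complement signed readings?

Unsigned: 1000 = 8.
Signed: MSB=1 → 8 − 16 = -8.

unsigned = 8, signed = -8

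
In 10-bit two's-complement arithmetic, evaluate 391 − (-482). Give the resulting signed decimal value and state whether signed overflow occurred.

391 → 0110000111
-482 → 1000011110
Subtract via negate-and-add: invert 1000011110 + 1 = 0111100010 (i.e. 482).
  0110000111
+ 0111100010
= 1101101001
Result 1101101001: MSB = 1 → 873 − 1024 = -151.
Both addends (after negating the subtrahend) are non-negative but the stored result is negative: signed overflow. The true value 391 − (-482) = 873 lies outside [-512, 511].

-151; overflow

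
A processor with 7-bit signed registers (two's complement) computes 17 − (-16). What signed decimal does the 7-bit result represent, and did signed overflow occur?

33; no overflow

17 → 0010001
-16 → 1110000
Subtract via negate-and-add: invert 1110000 + 1 = 0010000 (i.e. 16).
  0010001
+ 0010000
= 0100001
Result 0100001: MSB = 0 → value 33.
Both addends (after negating the subtrahend) are non-negative and so is the stored result: no signed overflow.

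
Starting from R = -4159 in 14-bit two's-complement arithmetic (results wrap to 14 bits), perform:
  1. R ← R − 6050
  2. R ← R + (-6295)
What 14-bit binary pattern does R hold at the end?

11111110001000

Start: R = -4159 = 10111111000001.
R = -4159 − 6050 = -10209; wraps to 6175 = 01100000011111
R = 6175 + (-6295) = -120 = 11111110001000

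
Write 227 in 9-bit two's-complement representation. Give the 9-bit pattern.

011100011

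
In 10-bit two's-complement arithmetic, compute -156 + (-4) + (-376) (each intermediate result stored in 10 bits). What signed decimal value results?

-156 + (-4) = -160 (1101100000)
-160 + (-376) = -536 → wraps to 488 (0111101000)

488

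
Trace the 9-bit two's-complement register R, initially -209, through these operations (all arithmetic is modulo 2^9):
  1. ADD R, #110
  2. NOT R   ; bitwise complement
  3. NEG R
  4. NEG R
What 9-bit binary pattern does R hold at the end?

Start: R = -209 = 100101111.
R = -209 + 110 = -99 = 110011101
R = NOT 110011101 = 001100010 = 98
R = −(98) = -98 = 110011110
R = −(-98) = 98 = 001100010

001100010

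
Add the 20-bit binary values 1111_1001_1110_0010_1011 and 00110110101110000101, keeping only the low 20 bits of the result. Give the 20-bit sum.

00110000100110110000

  11111001111000101011
+ 00110110101110000101
= 00110000100110110000  (discard carry-out 1)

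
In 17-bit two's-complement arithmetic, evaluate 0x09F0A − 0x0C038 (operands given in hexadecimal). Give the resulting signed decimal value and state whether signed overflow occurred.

-8494; no overflow

0x09F0A = 01001111100001010 = 40714 (signed)
0x0C038 = 01100000000111000 = 49208 (signed)
Subtract via negate-and-add: invert 01100000000111000 + 1 = 10011111111001000 (i.e. -49208).
  01001111100001010
+ 10011111111001000
= 11101111011010010
Result 11101111011010010: MSB = 1 → 122578 − 131072 = -8494.
Addends (after negating the subtrahend) have opposite signs, so signed overflow cannot occur.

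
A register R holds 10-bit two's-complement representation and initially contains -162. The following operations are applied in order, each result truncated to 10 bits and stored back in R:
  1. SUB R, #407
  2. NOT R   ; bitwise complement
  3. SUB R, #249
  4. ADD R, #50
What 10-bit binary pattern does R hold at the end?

0101110001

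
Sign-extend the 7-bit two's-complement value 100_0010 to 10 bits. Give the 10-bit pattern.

MSB of 1000010 is 1; replicate it into the new high bits.
111|1000010 → 1111000010 (still -62).

1111000010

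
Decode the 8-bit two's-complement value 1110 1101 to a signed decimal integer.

-19

MSB is 1, so the value is negative.
Unsigned reading: 237. Subtract 2^8 = 256: 237 − 256 = -19.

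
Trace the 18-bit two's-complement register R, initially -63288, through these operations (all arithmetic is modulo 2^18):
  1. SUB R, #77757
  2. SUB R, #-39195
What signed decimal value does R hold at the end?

-101850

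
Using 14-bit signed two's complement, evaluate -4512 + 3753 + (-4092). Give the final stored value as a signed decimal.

-4851

-4512 + 3753 = -759 (11110100001001)
-759 + (-4092) = -4851 (10110100001101)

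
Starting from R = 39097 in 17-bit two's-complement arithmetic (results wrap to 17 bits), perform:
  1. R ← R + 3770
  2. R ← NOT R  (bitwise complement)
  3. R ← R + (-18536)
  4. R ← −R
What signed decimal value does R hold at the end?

Start: R = 39097 = 01001100010111001.
R = 39097 + 3770 = 42867 = 01010011101110011
R = NOT 01010011101110011 = 10101100010001100 = -42868
R = -42868 + (-18536) = -61404 = 10001000000100100
R = −(-61404) = 61404 = 01110111111011100

61404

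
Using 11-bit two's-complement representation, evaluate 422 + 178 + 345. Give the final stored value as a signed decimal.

945

422 + 178 = 600 (01001011000)
600 + 345 = 945 (01110110001)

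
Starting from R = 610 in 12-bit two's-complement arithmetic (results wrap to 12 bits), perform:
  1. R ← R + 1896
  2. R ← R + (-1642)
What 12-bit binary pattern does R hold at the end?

001101100000

Start: R = 610 = 001001100010.
R = 610 + 1896 = 2506; wraps to -1590 = 100111001010
R = -1590 + (-1642) = -3232; wraps to 864 = 001101100000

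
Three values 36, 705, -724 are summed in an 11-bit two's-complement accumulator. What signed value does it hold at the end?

36 + 705 = 741 (01011100101)
741 + (-724) = 17 (00000010001)

17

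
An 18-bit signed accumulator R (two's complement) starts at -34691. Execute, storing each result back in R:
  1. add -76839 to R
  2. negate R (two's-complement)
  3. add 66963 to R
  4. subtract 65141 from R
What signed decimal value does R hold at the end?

Start: R = -34691 = 110111100001111101.
R = -34691 + (-76839) = -111530 = 100100110001010110
R = −(-111530) = 111530 = 011011001110101010
R = 111530 + 66963 = 178493; wraps to -83651 = 101011100100111101
R = -83651 − 65141 = -148792; wraps to 113352 = 011011101011001000

113352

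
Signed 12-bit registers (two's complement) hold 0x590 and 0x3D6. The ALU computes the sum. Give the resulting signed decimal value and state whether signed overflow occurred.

-1690; overflow

0x590 = 010110010000 = 1424 (signed)
0x3D6 = 001111010110 = 982 (signed)
  010110010000
+ 001111010110
= 100101100110
Result 100101100110: MSB = 1 → 2406 − 4096 = -1690.
Both addends are non-negative but the stored result is negative: signed overflow. The true value 1424 + 982 = 2406 lies outside [-2048, 2047].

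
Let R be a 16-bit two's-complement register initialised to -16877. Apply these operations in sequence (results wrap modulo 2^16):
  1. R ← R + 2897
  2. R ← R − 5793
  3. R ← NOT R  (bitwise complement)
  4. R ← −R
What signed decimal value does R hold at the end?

-19772

Start: R = -16877 = 1011111000010011.
R = -16877 + 2897 = -13980 = 1100100101100100
R = -13980 − 5793 = -19773 = 1011001011000011
R = NOT 1011001011000011 = 0100110100111100 = 19772
R = −(19772) = -19772 = 1011001011000100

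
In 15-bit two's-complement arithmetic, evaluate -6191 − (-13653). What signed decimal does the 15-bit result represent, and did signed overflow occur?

7462; no overflow

-6191 → 110011111010001
-13653 → 100101010101011
Subtract via negate-and-add: invert 100101010101011 + 1 = 011010101010101 (i.e. 13653).
  110011111010001
+ 011010101010101
= 001110100100110  (discard carry-out 1)
Result 001110100100110: MSB = 0 → value 7462.
Addends (after negating the subtrahend) have opposite signs, so signed overflow cannot occur.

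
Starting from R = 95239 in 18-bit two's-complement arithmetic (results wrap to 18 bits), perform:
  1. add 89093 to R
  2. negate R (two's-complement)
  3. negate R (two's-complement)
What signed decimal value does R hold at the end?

-77812

Start: R = 95239 = 010111010000000111.
R = 95239 + 89093 = 184332; wraps to -77812 = 101101000000001100
R = −(-77812) = 77812 = 010010111111110100
R = −(77812) = -77812 = 101101000000001100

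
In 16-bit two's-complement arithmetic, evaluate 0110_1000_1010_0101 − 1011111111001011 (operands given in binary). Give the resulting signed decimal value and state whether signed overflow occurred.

-22310; overflow

0110_1000_1010_0101 → 0110100010100101 = 26789 (signed)
1011111111001011 = -16437 (signed)
Subtract via negate-and-add: invert 1011111111001011 + 1 = 0100000000110101 (i.e. 16437).
  0110100010100101
+ 0100000000110101
= 1010100011011010
Result 1010100011011010: MSB = 1 → 43226 − 65536 = -22310.
Both addends (after negating the subtrahend) are non-negative but the stored result is negative: signed overflow. The true value 26789 − (-16437) = 43226 lies outside [-32768, 32767].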